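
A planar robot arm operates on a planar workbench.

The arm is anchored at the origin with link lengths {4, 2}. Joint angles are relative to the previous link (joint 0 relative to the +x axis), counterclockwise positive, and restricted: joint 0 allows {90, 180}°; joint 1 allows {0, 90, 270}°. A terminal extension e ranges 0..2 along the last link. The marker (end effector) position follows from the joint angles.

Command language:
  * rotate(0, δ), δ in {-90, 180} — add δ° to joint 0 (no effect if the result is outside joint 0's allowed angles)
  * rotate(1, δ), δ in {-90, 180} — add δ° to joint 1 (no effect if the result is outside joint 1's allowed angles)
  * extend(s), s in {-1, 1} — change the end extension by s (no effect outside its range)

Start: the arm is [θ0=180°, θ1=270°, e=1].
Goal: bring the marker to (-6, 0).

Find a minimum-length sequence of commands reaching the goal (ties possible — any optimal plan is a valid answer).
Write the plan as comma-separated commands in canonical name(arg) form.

rotate(1, 180), rotate(1, -90), extend(-1)

from: [θ0=180°, θ1=270°, e=1]
t=1 rotate(1, 180) ⇒ [θ0=180°, θ1=90°, e=1]
t=2 rotate(1, -90) ⇒ [θ0=180°, θ1=0°, e=1]
t=3 extend(-1) ⇒ [θ0=180°, θ1=0°, e=0]
no 2-step plan works, so 3 is optimal.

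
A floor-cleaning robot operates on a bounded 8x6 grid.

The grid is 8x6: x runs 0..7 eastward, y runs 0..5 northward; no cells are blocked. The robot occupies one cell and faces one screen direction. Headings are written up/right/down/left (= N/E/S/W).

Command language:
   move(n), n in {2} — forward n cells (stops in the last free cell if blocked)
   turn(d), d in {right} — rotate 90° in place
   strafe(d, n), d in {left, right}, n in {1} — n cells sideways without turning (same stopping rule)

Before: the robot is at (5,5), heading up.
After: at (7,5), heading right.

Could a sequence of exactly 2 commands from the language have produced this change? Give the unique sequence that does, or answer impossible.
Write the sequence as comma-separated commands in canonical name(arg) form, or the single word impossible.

turn(right), move(2)

key: order matters: swapping turn(right) and move(2) lands elsewhere
start: at (5,5), heading up
step 1 (turn(right)): at (5,5), heading right
step 2 (move(2)): at (7,5), heading right
no rival 2-sequence matches.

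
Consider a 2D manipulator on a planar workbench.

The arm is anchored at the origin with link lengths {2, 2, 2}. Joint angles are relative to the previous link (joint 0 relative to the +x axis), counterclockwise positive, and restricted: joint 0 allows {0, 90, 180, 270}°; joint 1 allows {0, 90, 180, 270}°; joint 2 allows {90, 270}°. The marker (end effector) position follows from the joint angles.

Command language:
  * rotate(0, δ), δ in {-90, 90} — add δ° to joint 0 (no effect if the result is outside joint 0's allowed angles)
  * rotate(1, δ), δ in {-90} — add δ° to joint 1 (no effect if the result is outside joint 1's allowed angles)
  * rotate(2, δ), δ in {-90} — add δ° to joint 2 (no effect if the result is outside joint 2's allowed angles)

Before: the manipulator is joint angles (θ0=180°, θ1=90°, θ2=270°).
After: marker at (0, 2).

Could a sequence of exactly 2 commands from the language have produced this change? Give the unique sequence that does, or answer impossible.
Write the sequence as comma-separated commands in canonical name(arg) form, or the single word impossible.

from: joint angles (θ0=180°, θ1=90°, θ2=270°)
[1] after rotate(1, -90): joint angles (θ0=180°, θ1=0°, θ2=270°)
[2] after rotate(1, -90): joint angles (θ0=180°, θ1=270°, θ2=270°)
no other 2-command option fits: unique.

rotate(1, -90), rotate(1, -90)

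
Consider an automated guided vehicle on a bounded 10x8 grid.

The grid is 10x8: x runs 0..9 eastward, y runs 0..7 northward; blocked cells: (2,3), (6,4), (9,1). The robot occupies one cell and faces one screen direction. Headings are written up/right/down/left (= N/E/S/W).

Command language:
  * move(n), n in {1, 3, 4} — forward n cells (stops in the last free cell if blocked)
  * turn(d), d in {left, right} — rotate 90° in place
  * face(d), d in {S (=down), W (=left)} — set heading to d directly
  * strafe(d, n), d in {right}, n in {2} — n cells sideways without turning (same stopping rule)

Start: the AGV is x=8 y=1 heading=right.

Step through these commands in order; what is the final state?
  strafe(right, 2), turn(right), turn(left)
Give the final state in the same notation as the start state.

from: x=8 y=1 heading=right
step 1 (strafe(right, 2)): x=8 y=0 heading=right
step 2 (turn(right)): x=8 y=0 heading=down
step 3 (turn(left)): x=8 y=0 heading=right

x=8 y=0 heading=right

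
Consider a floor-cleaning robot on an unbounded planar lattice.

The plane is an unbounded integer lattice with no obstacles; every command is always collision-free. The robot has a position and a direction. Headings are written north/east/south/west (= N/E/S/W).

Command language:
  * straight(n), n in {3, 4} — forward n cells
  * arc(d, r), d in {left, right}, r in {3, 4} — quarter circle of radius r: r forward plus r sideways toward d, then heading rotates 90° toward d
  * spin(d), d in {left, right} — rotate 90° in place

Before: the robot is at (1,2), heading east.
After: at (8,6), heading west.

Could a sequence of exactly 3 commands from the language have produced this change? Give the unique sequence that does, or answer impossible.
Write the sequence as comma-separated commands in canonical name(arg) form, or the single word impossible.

key: position moved to (8,6) AND the heading swung to W — translation plus rotation needed
from: at (1,2), heading east
step 1 (straight(3)): at (4,2), heading east
step 2 (arc(left, 4)): at (8,6), heading north
step 3 (spin(left)): at (8,6), heading west
no rival 3-sequence matches.

straight(3), arc(left, 4), spin(left)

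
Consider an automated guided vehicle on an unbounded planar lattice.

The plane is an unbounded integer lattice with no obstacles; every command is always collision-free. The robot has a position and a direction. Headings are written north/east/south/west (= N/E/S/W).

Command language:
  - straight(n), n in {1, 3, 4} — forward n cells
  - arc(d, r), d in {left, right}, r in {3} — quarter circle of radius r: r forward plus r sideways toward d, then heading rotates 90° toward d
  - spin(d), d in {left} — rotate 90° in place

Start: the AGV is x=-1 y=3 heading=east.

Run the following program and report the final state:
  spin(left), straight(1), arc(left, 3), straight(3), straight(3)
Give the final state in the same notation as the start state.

x=-10 y=7 heading=west

initial: x=-1 y=3 heading=east
step 1 (spin(left)): x=-1 y=3 heading=north
step 2 (straight(1)): x=-1 y=4 heading=north
step 3 (arc(left, 3)): x=-4 y=7 heading=west
step 4 (straight(3)): x=-7 y=7 heading=west
step 5 (straight(3)): x=-10 y=7 heading=west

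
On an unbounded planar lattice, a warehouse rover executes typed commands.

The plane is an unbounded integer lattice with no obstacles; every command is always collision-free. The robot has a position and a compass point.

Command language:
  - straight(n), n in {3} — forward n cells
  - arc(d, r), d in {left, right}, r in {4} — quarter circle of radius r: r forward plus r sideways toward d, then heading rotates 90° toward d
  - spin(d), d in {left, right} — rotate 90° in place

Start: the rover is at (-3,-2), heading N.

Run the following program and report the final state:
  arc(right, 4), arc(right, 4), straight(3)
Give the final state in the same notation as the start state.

at (5,-5), heading S

start: at (-3,-2), heading N
t=1 arc(right, 4) ⇒ at (1,2), heading E
t=2 arc(right, 4) ⇒ at (5,-2), heading S
t=3 straight(3) ⇒ at (5,-5), heading S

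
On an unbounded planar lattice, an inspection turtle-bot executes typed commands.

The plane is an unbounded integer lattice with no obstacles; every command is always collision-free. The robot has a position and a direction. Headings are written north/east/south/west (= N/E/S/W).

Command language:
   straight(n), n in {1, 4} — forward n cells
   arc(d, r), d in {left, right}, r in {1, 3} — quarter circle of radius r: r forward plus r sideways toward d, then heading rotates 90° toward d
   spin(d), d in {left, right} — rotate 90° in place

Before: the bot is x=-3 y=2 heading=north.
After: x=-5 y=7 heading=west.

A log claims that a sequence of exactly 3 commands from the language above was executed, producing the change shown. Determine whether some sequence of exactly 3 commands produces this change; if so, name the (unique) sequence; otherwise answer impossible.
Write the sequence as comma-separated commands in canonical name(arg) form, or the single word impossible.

straight(4), arc(left, 1), straight(1)

key: order matters: swapping straight(4) and straight(1) lands elsewhere
from: x=-3 y=2 heading=north
[1] after straight(4): x=-3 y=6 heading=north
[2] after arc(left, 1): x=-4 y=7 heading=west
[3] after straight(1): x=-5 y=7 heading=west
uniquely the one of 512 3-step routes that fits.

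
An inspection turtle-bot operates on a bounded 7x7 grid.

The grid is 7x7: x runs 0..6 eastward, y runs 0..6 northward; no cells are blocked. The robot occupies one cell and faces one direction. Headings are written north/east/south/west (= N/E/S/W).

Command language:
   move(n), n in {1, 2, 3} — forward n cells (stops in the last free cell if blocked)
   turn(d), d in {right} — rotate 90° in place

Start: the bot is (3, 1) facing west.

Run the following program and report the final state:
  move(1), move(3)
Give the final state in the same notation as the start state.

begin: (3, 1) facing west
1. move(1) → (2, 1) facing west
2. move(3) → (0, 1) facing west

(0, 1) facing west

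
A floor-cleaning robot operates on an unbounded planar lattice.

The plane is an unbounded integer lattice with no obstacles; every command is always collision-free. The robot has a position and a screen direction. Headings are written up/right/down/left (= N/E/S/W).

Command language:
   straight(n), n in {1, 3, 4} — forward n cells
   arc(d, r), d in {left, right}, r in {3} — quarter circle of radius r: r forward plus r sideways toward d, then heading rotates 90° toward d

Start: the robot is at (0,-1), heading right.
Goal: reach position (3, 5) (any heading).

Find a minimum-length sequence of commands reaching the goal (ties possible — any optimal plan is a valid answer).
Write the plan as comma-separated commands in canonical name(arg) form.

from: at (0,-1), heading right
[1] after arc(left, 3): at (3,2), heading up
[2] after straight(3): at (3,5), heading up
shorter routes all fall short; 2 is best.

arc(left, 3), straight(3)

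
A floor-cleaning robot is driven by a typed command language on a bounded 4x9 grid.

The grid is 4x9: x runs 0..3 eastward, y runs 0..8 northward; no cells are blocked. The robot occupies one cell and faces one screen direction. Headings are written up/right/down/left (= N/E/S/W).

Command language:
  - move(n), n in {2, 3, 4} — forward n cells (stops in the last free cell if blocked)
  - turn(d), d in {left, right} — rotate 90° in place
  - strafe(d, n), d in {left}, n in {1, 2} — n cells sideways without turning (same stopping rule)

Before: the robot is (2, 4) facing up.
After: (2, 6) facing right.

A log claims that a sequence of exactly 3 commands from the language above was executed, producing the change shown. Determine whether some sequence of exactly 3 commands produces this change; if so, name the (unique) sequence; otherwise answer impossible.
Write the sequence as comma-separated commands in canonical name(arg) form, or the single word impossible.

key: position moved to (2,6) AND the heading swung to E — translation plus rotation needed
initial: (2, 4) facing up
[1] after turn(right): (2, 4) facing right
[2] after strafe(left, 1): (2, 5) facing right
[3] after strafe(left, 1): (2, 6) facing right
no other 3-command option fits: unique.

turn(right), strafe(left, 1), strafe(left, 1)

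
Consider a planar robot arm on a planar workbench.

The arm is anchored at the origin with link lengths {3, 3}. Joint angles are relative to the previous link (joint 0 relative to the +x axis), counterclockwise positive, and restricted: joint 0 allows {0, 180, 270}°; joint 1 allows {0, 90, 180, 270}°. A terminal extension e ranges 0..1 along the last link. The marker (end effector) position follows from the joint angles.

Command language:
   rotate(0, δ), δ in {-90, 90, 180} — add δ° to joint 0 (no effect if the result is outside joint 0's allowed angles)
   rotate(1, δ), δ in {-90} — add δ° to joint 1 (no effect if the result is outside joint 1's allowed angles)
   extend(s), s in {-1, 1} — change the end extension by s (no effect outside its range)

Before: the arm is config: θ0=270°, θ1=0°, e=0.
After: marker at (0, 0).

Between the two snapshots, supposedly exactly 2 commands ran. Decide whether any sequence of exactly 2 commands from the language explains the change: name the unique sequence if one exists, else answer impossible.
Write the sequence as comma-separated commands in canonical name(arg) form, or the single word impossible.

rotate(1, -90), rotate(1, -90)

t0: config: θ0=270°, θ1=0°, e=0
t=1 rotate(1, -90) ⇒ config: θ0=270°, θ1=270°, e=0
t=2 rotate(1, -90) ⇒ config: θ0=270°, θ1=180°, e=0
no other 2-command option fits: unique.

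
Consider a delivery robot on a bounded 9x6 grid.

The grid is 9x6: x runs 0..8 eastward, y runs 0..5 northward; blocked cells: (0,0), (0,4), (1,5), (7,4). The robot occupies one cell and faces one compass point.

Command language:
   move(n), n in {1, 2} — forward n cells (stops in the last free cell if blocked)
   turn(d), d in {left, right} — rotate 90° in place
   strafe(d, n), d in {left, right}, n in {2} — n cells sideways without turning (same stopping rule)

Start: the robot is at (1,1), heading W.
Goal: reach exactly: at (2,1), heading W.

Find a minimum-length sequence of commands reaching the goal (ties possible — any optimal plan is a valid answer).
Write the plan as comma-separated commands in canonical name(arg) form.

begin: at (1,1), heading W
step 1 (turn(left)): at (1,1), heading S
step 2 (strafe(right, 2)): at (0,1), heading S
step 3 (strafe(left, 2)): at (2,1), heading S
step 4 (turn(right)): at (2,1), heading W
nothing shorter than 4 reaches the goal.

turn(left), strafe(right, 2), strafe(left, 2), turn(right)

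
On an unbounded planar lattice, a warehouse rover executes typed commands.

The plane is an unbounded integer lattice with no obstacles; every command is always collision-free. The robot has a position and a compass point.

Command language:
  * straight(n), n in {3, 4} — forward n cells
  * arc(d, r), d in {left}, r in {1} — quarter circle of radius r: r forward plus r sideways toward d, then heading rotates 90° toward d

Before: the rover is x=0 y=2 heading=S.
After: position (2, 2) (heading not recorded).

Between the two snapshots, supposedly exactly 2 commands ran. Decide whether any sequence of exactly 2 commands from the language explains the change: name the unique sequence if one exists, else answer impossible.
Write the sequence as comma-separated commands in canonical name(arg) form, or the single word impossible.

start: x=0 y=2 heading=S
step 1 (arc(left, 1)): x=1 y=1 heading=E
step 2 (arc(left, 1)): x=2 y=2 heading=N
no rival 2-sequence matches.

arc(left, 1), arc(left, 1)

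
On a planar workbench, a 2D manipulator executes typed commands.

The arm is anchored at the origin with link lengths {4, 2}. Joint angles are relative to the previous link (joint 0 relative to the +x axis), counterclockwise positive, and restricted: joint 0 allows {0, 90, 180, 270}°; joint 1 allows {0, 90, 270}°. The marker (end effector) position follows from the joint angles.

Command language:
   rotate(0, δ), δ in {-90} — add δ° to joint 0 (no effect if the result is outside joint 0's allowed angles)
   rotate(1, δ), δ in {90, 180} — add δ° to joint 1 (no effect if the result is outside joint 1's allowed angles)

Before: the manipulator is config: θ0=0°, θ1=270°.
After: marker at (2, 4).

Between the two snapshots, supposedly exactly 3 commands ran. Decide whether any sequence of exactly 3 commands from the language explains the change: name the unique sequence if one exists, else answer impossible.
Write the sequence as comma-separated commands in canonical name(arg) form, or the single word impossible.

initial: config: θ0=0°, θ1=270°
t=1 rotate(0, -90) ⇒ config: θ0=270°, θ1=270°
t=2 rotate(0, -90) ⇒ config: θ0=180°, θ1=270°
t=3 rotate(0, -90) ⇒ config: θ0=90°, θ1=270°
uniquely the one of 27 3-step routes that fits.

rotate(0, -90), rotate(0, -90), rotate(0, -90)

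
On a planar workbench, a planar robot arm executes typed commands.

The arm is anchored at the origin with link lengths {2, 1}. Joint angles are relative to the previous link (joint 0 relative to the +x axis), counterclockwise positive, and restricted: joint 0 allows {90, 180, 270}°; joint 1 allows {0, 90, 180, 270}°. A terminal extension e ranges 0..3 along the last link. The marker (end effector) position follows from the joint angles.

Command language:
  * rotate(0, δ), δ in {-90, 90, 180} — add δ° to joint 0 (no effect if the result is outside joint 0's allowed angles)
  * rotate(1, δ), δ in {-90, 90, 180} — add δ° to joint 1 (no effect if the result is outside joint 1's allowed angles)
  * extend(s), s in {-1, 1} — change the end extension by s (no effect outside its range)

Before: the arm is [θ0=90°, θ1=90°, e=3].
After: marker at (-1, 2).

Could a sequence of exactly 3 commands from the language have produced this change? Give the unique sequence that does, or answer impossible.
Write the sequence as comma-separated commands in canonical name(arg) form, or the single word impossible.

extend(-1), extend(-1), extend(-1)

t0: [θ0=90°, θ1=90°, e=3]
t=1 extend(-1) ⇒ [θ0=90°, θ1=90°, e=2]
t=2 extend(-1) ⇒ [θ0=90°, θ1=90°, e=1]
t=3 extend(-1) ⇒ [θ0=90°, θ1=90°, e=0]
no other 3-command option fits: unique.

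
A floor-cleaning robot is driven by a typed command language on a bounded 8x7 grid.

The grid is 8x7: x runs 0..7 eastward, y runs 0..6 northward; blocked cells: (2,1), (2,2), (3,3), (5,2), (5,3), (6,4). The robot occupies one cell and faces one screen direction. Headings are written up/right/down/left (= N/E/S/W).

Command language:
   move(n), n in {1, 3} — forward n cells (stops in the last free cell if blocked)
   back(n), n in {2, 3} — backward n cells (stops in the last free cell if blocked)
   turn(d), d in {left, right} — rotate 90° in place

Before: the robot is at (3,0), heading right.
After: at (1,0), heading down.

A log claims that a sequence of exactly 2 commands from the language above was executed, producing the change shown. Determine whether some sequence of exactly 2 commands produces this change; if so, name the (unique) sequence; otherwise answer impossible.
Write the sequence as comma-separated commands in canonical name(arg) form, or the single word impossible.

key: running turn(right) before back(2) would end elsewhere — order is forced
begin: at (3,0), heading right
step 1 (back(2)): at (1,0), heading right
step 2 (turn(right)): at (1,0), heading down
uniquely the one of 36 2-step routes that fits.

back(2), turn(right)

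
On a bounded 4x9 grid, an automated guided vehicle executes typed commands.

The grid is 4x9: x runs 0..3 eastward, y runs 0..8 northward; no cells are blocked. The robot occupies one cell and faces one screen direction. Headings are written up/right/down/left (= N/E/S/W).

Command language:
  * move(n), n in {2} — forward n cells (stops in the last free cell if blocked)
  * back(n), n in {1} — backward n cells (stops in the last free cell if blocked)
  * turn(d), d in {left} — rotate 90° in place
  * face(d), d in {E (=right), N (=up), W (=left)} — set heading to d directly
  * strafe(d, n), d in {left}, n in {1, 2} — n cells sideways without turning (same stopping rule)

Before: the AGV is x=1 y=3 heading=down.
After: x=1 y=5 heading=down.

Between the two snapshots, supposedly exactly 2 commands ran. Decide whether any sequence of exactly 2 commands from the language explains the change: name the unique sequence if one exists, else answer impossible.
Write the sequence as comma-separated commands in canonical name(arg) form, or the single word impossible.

back(1), back(1)

key: still facing S at the end — nothing in the sequence rotates
begin: x=1 y=3 heading=down
1. back(1) → x=1 y=4 heading=down
2. back(1) → x=1 y=5 heading=down
all 64 alternatives checked — unique.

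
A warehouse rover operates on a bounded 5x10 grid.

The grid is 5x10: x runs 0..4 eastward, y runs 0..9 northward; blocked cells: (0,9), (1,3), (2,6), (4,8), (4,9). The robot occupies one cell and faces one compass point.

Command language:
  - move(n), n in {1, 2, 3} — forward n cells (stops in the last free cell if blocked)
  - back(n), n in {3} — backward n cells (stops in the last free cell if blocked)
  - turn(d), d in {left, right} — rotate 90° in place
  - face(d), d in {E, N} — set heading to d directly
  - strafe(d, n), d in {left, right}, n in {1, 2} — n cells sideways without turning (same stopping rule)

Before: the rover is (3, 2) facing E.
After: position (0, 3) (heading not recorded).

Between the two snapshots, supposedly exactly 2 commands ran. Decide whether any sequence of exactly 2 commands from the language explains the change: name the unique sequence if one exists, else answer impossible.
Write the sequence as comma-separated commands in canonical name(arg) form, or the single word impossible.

key: order matters: swapping back(3) and strafe(left, 1) lands elsewhere
start: (3, 2) facing E
step 1 (back(3)): (0, 2) facing E
step 2 (strafe(left, 1)): (0, 3) facing E
uniquely the one of 144 2-step routes that fits.

back(3), strafe(left, 1)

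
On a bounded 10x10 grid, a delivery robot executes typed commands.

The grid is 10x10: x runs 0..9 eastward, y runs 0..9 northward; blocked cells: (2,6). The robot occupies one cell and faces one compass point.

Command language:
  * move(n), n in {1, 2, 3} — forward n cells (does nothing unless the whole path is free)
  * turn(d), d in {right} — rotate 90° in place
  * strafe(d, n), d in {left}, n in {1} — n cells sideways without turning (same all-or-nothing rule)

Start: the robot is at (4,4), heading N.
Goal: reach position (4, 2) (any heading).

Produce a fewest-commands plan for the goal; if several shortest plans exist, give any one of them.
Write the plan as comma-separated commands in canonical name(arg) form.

initial: at (4,4), heading N
t=1 turn(right) ⇒ at (4,4), heading E
t=2 turn(right) ⇒ at (4,4), heading S
t=3 move(2) ⇒ at (4,2), heading S
minimal: 3 command(s), checked below 3.

turn(right), turn(right), move(2)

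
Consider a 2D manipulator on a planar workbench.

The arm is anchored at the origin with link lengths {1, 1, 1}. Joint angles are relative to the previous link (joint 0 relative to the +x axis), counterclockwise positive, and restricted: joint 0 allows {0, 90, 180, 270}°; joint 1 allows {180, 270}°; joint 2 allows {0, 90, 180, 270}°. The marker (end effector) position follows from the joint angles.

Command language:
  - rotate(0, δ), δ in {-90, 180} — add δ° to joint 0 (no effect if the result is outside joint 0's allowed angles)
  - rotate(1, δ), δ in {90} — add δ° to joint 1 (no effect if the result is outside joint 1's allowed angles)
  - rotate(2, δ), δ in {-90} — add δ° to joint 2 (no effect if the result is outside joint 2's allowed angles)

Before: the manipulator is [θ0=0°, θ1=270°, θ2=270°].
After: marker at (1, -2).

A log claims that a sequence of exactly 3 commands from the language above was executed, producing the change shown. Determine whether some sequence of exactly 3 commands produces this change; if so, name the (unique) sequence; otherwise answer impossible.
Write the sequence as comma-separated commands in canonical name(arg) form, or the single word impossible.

rotate(2, -90), rotate(2, -90), rotate(2, -90)

initial: [θ0=0°, θ1=270°, θ2=270°]
1. rotate(2, -90) → [θ0=0°, θ1=270°, θ2=180°]
2. rotate(2, -90) → [θ0=0°, θ1=270°, θ2=90°]
3. rotate(2, -90) → [θ0=0°, θ1=270°, θ2=0°]
no rival 3-sequence matches.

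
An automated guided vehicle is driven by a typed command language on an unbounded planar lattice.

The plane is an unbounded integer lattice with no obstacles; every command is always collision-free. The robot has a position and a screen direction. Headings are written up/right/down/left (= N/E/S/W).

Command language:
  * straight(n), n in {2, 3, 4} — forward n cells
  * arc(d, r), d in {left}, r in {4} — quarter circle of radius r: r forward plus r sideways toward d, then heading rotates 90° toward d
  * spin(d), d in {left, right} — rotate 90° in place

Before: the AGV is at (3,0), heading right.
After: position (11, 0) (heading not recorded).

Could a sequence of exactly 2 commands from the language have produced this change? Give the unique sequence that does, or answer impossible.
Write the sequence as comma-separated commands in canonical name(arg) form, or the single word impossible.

begin: at (3,0), heading right
1. straight(4) → at (7,0), heading right
2. straight(4) → at (11,0), heading right
no other 2-command option fits: unique.

straight(4), straight(4)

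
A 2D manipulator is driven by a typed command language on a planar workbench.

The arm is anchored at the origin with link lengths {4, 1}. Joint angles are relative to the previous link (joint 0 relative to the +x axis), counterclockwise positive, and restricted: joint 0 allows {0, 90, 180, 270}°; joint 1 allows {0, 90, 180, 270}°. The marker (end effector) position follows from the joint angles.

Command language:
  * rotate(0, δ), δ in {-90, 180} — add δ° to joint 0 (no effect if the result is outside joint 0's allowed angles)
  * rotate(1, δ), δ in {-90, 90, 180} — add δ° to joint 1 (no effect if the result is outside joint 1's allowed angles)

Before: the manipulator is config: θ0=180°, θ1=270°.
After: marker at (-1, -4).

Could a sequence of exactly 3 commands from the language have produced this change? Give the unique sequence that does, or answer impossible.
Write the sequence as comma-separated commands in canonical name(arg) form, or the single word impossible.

t0: config: θ0=180°, θ1=270°
t=1 rotate(0, -90) ⇒ config: θ0=90°, θ1=270°
t=2 rotate(0, -90) ⇒ config: θ0=0°, θ1=270°
t=3 rotate(0, -90) ⇒ config: θ0=270°, θ1=270°
uniquely the one of 125 3-step routes that fits.

rotate(0, -90), rotate(0, -90), rotate(0, -90)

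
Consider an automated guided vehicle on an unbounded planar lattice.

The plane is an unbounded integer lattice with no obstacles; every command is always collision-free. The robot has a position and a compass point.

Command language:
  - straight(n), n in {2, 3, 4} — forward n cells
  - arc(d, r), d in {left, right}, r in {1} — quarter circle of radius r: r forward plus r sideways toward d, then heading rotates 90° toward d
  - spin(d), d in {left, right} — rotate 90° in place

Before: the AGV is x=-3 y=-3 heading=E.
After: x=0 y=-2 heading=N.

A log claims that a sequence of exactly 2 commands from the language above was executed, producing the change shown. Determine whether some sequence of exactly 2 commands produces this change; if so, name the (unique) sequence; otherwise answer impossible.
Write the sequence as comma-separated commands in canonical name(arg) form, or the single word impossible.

key: running arc(left, 1) before straight(2) would end elsewhere — order is forced
t0: x=-3 y=-3 heading=E
[1] after straight(2): x=-1 y=-3 heading=E
[2] after arc(left, 1): x=0 y=-2 heading=N
no rival 2-sequence matches.

straight(2), arc(left, 1)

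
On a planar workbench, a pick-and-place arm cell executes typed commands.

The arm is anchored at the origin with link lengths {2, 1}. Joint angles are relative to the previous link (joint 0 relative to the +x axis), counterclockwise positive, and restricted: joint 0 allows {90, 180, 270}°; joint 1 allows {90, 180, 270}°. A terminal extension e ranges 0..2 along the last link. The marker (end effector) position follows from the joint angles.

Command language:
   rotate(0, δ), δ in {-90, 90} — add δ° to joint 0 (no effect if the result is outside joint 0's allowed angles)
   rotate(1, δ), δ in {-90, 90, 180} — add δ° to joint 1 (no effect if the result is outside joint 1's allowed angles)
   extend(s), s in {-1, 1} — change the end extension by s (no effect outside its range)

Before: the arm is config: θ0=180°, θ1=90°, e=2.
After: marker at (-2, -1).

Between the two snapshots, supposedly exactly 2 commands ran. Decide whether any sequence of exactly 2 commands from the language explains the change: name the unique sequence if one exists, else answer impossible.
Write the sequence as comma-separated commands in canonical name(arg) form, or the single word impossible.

extend(-1), extend(-1)

begin: config: θ0=180°, θ1=90°, e=2
1. extend(-1) → config: θ0=180°, θ1=90°, e=1
2. extend(-1) → config: θ0=180°, θ1=90°, e=0
all 49 alternatives checked — unique.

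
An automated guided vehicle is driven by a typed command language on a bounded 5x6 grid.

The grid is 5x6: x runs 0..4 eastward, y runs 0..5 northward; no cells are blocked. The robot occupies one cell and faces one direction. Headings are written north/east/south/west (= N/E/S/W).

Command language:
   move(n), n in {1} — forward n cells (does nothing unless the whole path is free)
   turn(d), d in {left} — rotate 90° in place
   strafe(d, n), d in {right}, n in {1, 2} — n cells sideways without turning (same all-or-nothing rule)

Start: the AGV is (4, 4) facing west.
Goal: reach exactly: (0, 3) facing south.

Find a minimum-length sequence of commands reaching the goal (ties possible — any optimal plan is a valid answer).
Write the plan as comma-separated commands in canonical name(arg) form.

from: (4, 4) facing west
step 1 (turn(left)): (4, 4) facing south
step 2 (strafe(right, 2)): (2, 4) facing south
step 3 (strafe(right, 2)): (0, 4) facing south
step 4 (move(1)): (0, 3) facing south
shorter routes all fall short; 4 is best.

turn(left), strafe(right, 2), strafe(right, 2), move(1)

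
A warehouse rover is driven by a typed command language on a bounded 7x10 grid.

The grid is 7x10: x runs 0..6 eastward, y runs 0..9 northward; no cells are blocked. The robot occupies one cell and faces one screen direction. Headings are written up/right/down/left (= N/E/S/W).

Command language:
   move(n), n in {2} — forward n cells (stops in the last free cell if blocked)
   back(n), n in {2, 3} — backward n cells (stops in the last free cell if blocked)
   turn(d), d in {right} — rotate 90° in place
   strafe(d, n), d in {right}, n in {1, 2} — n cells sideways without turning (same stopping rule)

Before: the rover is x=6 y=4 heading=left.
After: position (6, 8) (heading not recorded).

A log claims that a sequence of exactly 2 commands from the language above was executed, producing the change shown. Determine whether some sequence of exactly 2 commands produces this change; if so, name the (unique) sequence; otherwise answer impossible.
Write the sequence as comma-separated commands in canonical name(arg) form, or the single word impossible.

strafe(right, 2), strafe(right, 2)

start: x=6 y=4 heading=left
1. strafe(right, 2) → x=6 y=6 heading=left
2. strafe(right, 2) → x=6 y=8 heading=left
uniquely the one of 36 2-step routes that fits.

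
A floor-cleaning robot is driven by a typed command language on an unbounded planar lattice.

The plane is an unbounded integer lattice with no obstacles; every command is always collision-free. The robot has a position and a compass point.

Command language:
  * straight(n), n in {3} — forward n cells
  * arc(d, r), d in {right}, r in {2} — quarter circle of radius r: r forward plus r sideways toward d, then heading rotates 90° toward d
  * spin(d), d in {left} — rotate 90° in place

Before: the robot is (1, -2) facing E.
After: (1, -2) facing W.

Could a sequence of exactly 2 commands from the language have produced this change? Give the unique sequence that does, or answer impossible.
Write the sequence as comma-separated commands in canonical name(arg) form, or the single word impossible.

spin(left), spin(left)

key: parked at (1,-2) the whole time — nothing moves the robot
initial: (1, -2) facing E
[1] after spin(left): (1, -2) facing N
[2] after spin(left): (1, -2) facing W
all 9 alternatives checked — unique.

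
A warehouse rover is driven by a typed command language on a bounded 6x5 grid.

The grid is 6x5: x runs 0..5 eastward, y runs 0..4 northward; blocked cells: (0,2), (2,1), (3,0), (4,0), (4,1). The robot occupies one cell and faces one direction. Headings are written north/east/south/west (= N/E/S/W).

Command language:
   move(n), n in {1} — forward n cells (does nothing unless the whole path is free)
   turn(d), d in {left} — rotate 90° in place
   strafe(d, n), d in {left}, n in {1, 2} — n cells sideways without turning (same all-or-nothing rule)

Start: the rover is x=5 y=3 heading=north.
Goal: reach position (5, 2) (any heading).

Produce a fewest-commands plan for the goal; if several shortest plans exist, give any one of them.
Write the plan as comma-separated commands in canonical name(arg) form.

turn(left), strafe(left, 1)

start: x=5 y=3 heading=north
[1] after turn(left): x=5 y=3 heading=west
[2] after strafe(left, 1): x=5 y=2 heading=west
minimal: 2 command(s), checked below 2.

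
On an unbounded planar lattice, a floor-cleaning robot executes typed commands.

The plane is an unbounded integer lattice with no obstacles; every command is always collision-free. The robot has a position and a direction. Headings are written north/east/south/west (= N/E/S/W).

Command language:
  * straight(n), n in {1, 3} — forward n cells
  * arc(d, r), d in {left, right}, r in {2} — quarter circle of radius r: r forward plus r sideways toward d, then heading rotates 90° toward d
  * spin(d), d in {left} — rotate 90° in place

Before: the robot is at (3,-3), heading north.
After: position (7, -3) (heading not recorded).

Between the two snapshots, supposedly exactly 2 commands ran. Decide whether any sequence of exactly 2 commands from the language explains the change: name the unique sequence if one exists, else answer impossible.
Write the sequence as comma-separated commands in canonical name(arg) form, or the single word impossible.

begin: at (3,-3), heading north
[1] after arc(right, 2): at (5,-1), heading east
[2] after arc(right, 2): at (7,-3), heading south
all 25 alternatives checked — unique.

arc(right, 2), arc(right, 2)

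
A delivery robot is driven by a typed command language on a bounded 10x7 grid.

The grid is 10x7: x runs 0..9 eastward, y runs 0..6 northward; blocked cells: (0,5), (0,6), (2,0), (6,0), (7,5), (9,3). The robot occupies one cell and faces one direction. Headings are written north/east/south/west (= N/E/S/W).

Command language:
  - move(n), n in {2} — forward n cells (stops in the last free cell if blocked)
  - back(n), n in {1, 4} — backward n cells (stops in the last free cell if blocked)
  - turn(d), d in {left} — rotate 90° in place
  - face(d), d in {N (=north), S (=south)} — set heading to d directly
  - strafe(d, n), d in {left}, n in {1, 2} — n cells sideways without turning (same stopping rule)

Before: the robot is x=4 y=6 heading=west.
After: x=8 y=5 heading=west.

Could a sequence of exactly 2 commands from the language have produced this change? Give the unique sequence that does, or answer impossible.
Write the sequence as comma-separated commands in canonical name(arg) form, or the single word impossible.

back(4), strafe(left, 1)

key: still facing W at the end — nothing in the sequence rotates
initial: x=4 y=6 heading=west
1. back(4) → x=8 y=6 heading=west
2. strafe(left, 1) → x=8 y=5 heading=west
uniquely the one of 64 2-step routes that fits.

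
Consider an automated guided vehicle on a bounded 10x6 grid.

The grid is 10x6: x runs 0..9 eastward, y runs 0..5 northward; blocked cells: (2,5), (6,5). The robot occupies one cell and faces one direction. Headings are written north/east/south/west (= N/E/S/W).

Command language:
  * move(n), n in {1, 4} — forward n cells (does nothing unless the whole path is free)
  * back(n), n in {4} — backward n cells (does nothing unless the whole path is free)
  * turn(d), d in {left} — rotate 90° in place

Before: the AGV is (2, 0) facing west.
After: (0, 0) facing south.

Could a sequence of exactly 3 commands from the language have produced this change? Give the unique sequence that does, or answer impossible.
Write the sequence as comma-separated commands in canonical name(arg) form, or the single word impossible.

key: running turn(left) before move(1) would end elsewhere — order is forced
from: (2, 0) facing west
[1] after move(1): (1, 0) facing west
[2] after move(1): (0, 0) facing west
[3] after turn(left): (0, 0) facing south
no rival 3-sequence matches.

move(1), move(1), turn(left)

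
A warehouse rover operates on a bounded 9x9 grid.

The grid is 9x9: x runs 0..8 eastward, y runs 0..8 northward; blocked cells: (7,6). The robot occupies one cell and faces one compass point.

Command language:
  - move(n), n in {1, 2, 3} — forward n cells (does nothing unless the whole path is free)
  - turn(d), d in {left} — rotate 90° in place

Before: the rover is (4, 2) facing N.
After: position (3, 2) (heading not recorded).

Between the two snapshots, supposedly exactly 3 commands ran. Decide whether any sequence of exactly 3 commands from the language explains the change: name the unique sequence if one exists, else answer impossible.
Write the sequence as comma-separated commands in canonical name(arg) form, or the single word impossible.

from: (4, 2) facing N
[1] after turn(left): (4, 2) facing W
[2] after move(1): (3, 2) facing W
[3] after turn(left): (3, 2) facing S
uniquely the one of 64 3-step routes that fits.

turn(left), move(1), turn(left)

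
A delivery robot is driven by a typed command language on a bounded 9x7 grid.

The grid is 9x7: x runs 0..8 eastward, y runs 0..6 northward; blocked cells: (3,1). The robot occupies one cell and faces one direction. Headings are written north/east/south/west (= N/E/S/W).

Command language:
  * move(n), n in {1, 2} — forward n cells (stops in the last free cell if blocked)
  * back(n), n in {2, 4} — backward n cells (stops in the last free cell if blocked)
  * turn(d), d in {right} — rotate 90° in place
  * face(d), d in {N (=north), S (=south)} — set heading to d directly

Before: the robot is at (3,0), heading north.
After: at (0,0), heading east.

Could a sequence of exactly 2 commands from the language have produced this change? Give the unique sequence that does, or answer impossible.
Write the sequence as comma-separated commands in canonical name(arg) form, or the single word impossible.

key: running back(4) before turn(right) would end elsewhere — order is forced
begin: at (3,0), heading north
t=1 turn(right) ⇒ at (3,0), heading east
t=2 back(4) ⇒ at (0,0), heading east
all 49 alternatives checked — unique.

turn(right), back(4)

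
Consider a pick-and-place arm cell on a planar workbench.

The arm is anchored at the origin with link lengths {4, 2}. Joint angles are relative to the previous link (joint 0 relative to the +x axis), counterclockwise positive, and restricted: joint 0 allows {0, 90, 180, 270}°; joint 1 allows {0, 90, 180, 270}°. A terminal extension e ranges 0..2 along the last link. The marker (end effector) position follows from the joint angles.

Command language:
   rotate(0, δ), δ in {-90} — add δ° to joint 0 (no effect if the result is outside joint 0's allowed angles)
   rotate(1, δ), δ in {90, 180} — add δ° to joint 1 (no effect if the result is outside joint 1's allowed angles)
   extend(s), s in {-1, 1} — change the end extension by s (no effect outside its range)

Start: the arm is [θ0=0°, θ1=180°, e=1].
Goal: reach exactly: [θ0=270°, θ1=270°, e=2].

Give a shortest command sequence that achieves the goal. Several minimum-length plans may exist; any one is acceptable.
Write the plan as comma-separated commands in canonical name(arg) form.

begin: [θ0=0°, θ1=180°, e=1]
1. rotate(1, 90) → [θ0=0°, θ1=270°, e=1]
2. extend(1) → [θ0=0°, θ1=270°, e=2]
3. rotate(0, -90) → [θ0=270°, θ1=270°, e=2]
no 2-step plan works, so 3 is optimal.

rotate(1, 90), extend(1), rotate(0, -90)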